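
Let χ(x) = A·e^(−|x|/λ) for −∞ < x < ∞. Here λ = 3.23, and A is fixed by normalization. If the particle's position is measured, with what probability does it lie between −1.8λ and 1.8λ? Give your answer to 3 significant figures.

P ≈ 0.973

The probability is P = ∫ |χ|² dx over [−1.8λ, 1.8λ].
Since A² = 1/(λ), this is the region integral divided by the full normalization integral.
Both integrals are even about x = 0, so only the x ≥ 0 halves are needed (the factors of 2 cancel). Substituting u = x/λ, A² and the length scale cancel in the ratio: P = ∫_{0}^{1.8} e^(-2·u) du / ∫_{0}^{∞} e^(-2·u) du.
Using ∫ e^(-2·u) du = -e^(-2·u)/2, the numerator is 1/2 - e^(-18/5)/2 and the denominator is 1/2.
This works out to P = 0.9727.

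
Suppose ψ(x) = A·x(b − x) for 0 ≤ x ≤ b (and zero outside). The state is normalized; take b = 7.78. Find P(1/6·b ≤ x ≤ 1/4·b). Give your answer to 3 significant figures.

|ψ|² is the probability density, so P = ∫_{1/6·b}^{1/4·b} |ψ|² dx.
With A² fixed by ∫|ψ|² = 1, i.e. A² = (b^5/30)^(−1), substitute and integrate.
Substituting u = x/b, A² and the length scale cancel in the ratio: P = ∫_{1/6}^{1/4} u^2·(1 - u)^2 du / ∫_{0}^{1} u^2·(1 - u)^2 du.
With ∫ u^2·(1 - u)^2 du = u^3·(6·u^2 - 15·u + 10)/30 + C, the region integral is ≈ 0.0022674 and the full one is 1/30.
Taking the ratio, P = 0.06802.

P ≈ 0.0680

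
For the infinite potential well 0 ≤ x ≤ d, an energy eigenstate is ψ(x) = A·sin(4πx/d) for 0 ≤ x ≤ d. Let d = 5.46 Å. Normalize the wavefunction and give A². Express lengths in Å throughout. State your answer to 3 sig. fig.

A^2 ≈ 0.366 Å^(-1)

Require ∫ |ψ|² dx = 1 over the whole domain.
With ∫₀^d sin²(nπx/d) dx = d/2, carrying out the integral gives A² · d/2.
Substituting d = 5.46 gives A² = 0.3663, so A = 0.6052.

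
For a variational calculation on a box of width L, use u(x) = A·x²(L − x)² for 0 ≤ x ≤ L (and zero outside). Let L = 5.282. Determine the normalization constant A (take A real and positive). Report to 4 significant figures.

A ≈ 0.01403

We need A² ∫|f|² dx = 1, taking the integral from 0 to L.
Expanding the polynomial and integrating term by term, with u = A·x²(L − x)², the integral evaluates to A²·[L^9/630].
Setting this equal to 1 gives A² = 1/(L^9/630).
Substituting L = 5.282 gives A² = 0.00019686, so A = 0.014031.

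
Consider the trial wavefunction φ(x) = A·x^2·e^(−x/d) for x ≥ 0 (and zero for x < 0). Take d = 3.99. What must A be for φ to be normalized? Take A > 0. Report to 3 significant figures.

A ≈ 0.0363

We need A² ∫|f|² dx = 1, taking the integral from 0 to ∞.
Using ∫₀^∞ xⁿ e^(−αx) dx = n!/αⁿ⁺¹, ∫|φ|² dx = A²·(3·d^5/4).
Hence A² = 1/[3·d^5/4].
Substituting d = 3.99 gives A² = 0.001318, so A = 0.03631.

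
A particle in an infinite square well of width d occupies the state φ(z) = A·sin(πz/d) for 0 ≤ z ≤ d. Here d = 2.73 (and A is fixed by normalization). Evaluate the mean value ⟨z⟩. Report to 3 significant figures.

The expectation value is the |φ|²-weighted average of z: ∫ z|φ|² dz.
With ∫₀^d sin²(nπz/d) dz = d/2, evaluating both integrals, ⟨z⟩ = d/2.
Putting d = 2.73 gives 1.365.

⟨z⟩ ≈ 1.37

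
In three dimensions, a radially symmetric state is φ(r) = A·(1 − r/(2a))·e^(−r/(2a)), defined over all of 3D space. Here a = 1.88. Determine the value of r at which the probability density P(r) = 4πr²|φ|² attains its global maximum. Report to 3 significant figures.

r ≈ 9.84

Differentiate P(r) = 4πr²|φ|² with respect to r and set to zero.
This gives r = a·(√(5) + 3).
With a = 1.88, the most probable radial distance is 9.844.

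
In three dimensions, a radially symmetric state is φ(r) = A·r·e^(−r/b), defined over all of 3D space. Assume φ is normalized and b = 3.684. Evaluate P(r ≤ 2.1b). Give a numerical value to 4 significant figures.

P ≈ 0.4102

Integrate the radial probability density 4πr²|φ|² over r ≤ 2.1b.
Normalization gives A² = 1/(3·π·b^5).
In terms of u = r/b (A², 4π and the length scale all cancel between numerator and denominator), P = [∫_{0}^{2.1} u^4·e^(-2·u) du] / [∫_{0}^{∞} u^4·e^(-2·u) du].
Using ∫ u^4·e^(-2·u) du = -(u^4/2 + u^3 + 3·u^2/2 + 3·u/2 + 3/4)·e^(-2·u), the numerator is ≈ 0.307630 and the denominator is 3/4.
The region integral divided by the full integral gives P = 0.41017.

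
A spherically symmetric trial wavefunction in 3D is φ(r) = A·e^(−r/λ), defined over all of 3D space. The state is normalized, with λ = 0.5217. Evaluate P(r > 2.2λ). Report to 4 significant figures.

P = ∫ |φ|² 4πr² dr over r > 2.2λ.
The full normalization integral is A²·[π·λ^3] = 1, fixing A².
In terms of u = r/λ (A², 4π and the length scale all cancel between numerator and denominator), P = [∫_{2.2}^{∞} u^2·e^(-2·u) du] / [∫_{0}^{∞} u^2·e^(-2·u) du].
Using ∫ u^2·e^(-2·u) du = -(2·u^2 + 2·u + 1)·e^(-2·u)/4, the numerator is 377·e^(-22/5)/100 and the denominator is 1/4.
This evaluates to P = 0.18514.

P ≈ 0.1851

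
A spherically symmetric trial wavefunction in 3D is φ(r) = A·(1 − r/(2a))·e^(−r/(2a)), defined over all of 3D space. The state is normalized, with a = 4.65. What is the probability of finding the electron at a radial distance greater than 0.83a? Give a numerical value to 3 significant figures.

Integrate the radial probability density 4πr²|φ|² over r > 0.83a.
A² is fixed by ∫₀^∞ 4πr²|φ|² dr = 1, i.e. A² = (8·π·a^3)^(−1).
Substituting u = r/a, A², 4π and the length scale all cancel in the ratio: P = ∫_{0.83}^{∞} u^2·(1 - u/2)^2·e^(-u) du / ∫_{0}^{∞} u^2·(1 - u/2)^2·e^(-u) du.
Using ∫ u^2·(1 - u/2)^2·e^(-u) du = -(u^4/4 + u^2 + 2·u + 2)·e^(-u), the numerator is ≈ 1.9481 and the denominator is 2.
The region integral divided by the full integral gives P = 0.9740.

P ≈ 0.974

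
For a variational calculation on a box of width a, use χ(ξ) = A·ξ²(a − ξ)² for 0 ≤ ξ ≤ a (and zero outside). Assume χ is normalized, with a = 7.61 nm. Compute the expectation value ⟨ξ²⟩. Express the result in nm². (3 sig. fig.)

⟨ξ^2⟩ ≈ 15.8 nm^2

By definition ⟨ξ²⟩ = ∫ ξ^2 |χ(ξ)|² dξ.
Expanding the polynomial and integrating term by term, the ratio of the moment integral to the normalization integral gives ⟨ξ²⟩ = 3·a^2/11.
Putting a = 7.61 gives 15.79.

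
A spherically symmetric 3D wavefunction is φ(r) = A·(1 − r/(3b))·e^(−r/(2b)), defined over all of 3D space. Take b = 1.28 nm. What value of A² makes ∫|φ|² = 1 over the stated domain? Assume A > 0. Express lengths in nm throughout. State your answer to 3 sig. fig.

We need A² ∫|f|² 4πr² dr = 1, taking the integral from 0 to ∞.
(Spherical symmetry: dV = 4πr² dr.)
With ∫₀^∞ r^4 e^(−αr) dr = 4!/α^5, ∫|φ|² 4πr² dr = A²·(8·π·b^3/3).
Hence A² = 1/[8·π·b^3/3].
Substituting b = 1.28 gives A² = 0.05692, so A = 0.2386.

A^2 ≈ 0.0569 nm^(-3)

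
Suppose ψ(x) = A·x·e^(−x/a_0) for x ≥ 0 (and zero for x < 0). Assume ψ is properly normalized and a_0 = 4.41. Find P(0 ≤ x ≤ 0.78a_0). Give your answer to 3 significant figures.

The probability is P = ∫ |ψ|² dx over [0, 0.78a_0].
The normalization integral ∫|ψ|²dx over the whole domain equals a_0^3/4·A², and A² cancels in the ratio.
Substituting u = x/a_0, A² and the length scale cancel in the ratio: P = ∫_{0}^{0.78} u^2·e^(-2·u) du / ∫_{0}^{∞} u^2·e^(-2·u) du.
With ∫ u^2·e^(-2·u) du = -(2·u^2 + 2·u + 1)·e^(-2·u)/4 + C, the region integral is 1/4 - 4721·e^(-39/25)/5000 and the full one is 1/4.
Taking the ratio, P = 0.2064.

P ≈ 0.206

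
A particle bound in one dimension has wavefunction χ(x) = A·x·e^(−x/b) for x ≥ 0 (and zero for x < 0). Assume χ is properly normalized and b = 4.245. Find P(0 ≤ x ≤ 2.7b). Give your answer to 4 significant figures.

|χ|² is the probability density, so P = ∫_{0}^{2.7b} |χ|² dx.
Since A² = 1/(b^3/4), this is the region integral divided by the full normalization integral.
Substituting u = x/b, A² and the length scale cancel in the ratio: P = ∫_{0}^{2.7} u^2·e^(-2·u) du / ∫_{0}^{∞} u^2·e^(-2·u) du.
With ∫ u^2·e^(-2·u) du = -(2·u^2 + 2·u + 1)·e^(-2·u)/4 + C, the region integral is 1/4 - 1049·e^(-27/5)/200 and the full one is 1/4.
The result is P = 0.90524.

P ≈ 0.9052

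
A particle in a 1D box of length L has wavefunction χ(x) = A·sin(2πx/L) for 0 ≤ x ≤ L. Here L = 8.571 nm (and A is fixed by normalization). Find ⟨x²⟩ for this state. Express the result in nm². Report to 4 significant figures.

The expectation value is the |χ|²-weighted average of x^2: ∫ x^2|χ|² dx.
With ∫₀^L sin²(nπx/L) dx = L/2, since the A² factors cancel between numerator and denominator, ⟨x²⟩ = -L^2/(8·π^2) + L^2/3.
With L = 8.571, ⟨x^2⟩ = 23.557.

⟨x^2⟩ ≈ 23.56 nm^2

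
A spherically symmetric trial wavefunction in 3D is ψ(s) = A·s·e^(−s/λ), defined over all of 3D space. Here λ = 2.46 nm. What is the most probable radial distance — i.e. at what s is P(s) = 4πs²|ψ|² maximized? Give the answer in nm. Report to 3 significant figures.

Differentiate P(s) = 4πs²|ψ|² with respect to s and set to zero.
Solving yields s = 2·λ.
With λ = 2.46, the most probable radial distance is 4.920 nm.

s ≈ 4.92 nm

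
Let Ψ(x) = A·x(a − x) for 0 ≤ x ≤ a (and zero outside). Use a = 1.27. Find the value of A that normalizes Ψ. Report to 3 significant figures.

Normalization requires ∫|Ψ|² dx = 1, integrated from 0 to a.
Expanding the polynomial and integrating term by term, ∫|Ψ|² dx = A²·(a^5/30).
So A² = (a^5/30)^(−1).
Plugging in a = 1.27 yields A = 3.013.

A ≈ 3.01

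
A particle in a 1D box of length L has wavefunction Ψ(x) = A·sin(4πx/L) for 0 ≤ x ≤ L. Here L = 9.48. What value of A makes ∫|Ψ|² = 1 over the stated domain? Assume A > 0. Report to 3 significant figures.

Require ∫ |Ψ|² dx = 1 over the whole domain.
Using sin²θ = (1 − cos 2θ)/2, ∫|Ψ|² dx = A²·(L/2).
Plugging in L = 9.48 yields A = 0.4593.

A ≈ 0.459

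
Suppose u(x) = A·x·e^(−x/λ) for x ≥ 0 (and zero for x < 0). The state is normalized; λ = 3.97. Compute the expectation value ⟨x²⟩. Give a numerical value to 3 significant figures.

The expectation value is the |u|²-weighted average of x^2: ∫ x^2|u|² dx.
With ∫₀^∞ x^4 e^(−αx) dx = 4!/α^5, since the A² factors cancel between numerator and denominator, ⟨x²⟩ = 3·λ^2.
With λ = 3.97, ⟨x^2⟩ = 47.28.

⟨x^2⟩ ≈ 47.3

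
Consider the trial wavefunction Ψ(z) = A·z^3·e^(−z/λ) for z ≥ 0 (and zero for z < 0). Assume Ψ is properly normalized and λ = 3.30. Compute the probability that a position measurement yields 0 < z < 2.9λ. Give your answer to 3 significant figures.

P ≈ 0.362

|Ψ|² is the probability density, so P = ∫_{0}^{2.9λ} |Ψ|² dz.
The normalization integral ∫|Ψ|²dz over the whole domain equals 45·λ^7/8·A², and A² cancels in the ratio.
Let u = z/λ; then A² and the length scale cancel, so P = ∫_{0}^{2.9} u^6·e^(-2·u) du ÷ ∫_{0}^{∞} u^6·e^(-2·u) du.
An antiderivative of u^6·e^(-2·u) is -(4·u^6 + 12·u^5 + 30·u^4 + 60·u^3 + 90·u^2 + 90·u + 45)·e^(-2·u)/8; evaluating from 0 to 2.9 gives ≈ 2.0340, while the full integral is 45/8.
Taking the ratio, P = 0.3616.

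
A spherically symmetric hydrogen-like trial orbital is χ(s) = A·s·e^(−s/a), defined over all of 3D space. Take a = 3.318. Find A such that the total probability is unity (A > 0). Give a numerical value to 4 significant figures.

The normalization condition is ∫|χ|² 4πs² ds = 1 from 0 to ∞.
Recall ∫₀^∞ s^m e^(−s/β) ds = m!·β^(m+1), with χ = A·s·e^(−s/a), the integral evaluates to A²·[3·π·a^5].
Plugging in a = 3.318 yields A = 0.016243.

A ≈ 0.01624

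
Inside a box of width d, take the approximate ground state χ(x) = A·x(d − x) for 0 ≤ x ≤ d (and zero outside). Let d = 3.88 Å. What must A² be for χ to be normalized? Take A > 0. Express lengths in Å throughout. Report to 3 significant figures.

We need A² ∫|f|² dx = 1, taking the integral from 0 to d.
Expanding the polynomial and integrating term by term, the integral (without the A² prefactor) comes out to d^5/30.
Setting this equal to 1 gives A² = 1/(d^5/30).
Plugging in d = 3.88 yields A = 0.1847.

A^2 ≈ 0.0341 Å^(-5)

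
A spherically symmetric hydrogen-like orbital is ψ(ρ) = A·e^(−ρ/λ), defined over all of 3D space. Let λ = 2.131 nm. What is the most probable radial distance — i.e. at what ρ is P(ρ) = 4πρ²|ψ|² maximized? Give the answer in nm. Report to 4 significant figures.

ρ ≈ 2.131 nm

Set d/dρ [P(ρ) = 4πρ²|ψ|²] = 0 and solve for ρ > 0.
This gives ρ = λ.
With λ = 2.131, the most probable radial distance is 2.1310 nm.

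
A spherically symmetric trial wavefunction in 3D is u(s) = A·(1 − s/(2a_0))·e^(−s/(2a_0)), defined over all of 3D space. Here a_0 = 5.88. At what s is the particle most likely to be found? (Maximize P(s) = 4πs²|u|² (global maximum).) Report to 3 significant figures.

Set d/ds [P(s) = 4πs²|u|²] = 0 and solve for s > 0.
Solving yields s = a_0·(√(5) + 3).
With a_0 = 5.88, the most probable radial distance is 30.79.

s ≈ 30.8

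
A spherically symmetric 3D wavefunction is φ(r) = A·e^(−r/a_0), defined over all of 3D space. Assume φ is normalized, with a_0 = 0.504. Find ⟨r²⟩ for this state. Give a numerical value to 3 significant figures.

⟨r^2⟩ ≈ 0.762

⟨r²⟩ = ∫ r^2 |φ|² 4πr² dr over the full domain.
The ratio of the moment integral to the normalization integral gives ⟨r²⟩ = 3·a_0^2.
With a_0 = 0.504, ⟨r^2⟩ = 0.7620.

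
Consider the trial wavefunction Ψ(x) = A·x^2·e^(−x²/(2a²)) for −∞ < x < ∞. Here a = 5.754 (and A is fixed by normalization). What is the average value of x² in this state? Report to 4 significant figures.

⟨x^2⟩ ≈ 82.77

⟨x²⟩ = ∫ x^2 |Ψ|² dx over the full domain.
Evaluating both integrals, ⟨x²⟩ = 5·a^2/2.
With a = 5.754, ⟨x^2⟩ = 82.771.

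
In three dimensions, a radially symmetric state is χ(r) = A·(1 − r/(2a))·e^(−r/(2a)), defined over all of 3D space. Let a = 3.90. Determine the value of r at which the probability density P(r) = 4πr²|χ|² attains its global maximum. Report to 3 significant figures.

Set d/dr [P(r) = 4πr²|χ|²] = 0 and solve for r > 0.
This gives r = a·(√(5) + 3).
With a = 3.90, the most probable radial distance is 20.42.

r ≈ 20.4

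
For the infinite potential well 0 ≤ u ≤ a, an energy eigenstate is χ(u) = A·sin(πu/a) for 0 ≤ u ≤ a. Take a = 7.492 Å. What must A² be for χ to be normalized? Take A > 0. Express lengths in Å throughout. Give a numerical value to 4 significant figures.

A^2 ≈ 0.2670 Å^(-1)

Normalization requires ∫|χ|² du = 1, integrated from 0 to a.
With χ = A·sin(πu/a), the integral evaluates to A²·[a/2].
Hence A² = 1/[a/2].
With a = 7.492: A² = 0.26695 and A = 0.51667.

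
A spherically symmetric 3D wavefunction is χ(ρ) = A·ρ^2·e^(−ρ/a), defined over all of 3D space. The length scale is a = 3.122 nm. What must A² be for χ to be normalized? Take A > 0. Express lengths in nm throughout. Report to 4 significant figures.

The normalization condition is ∫|χ|² 4πρ² dρ = 1 from 0 to ∞.
Carrying out the integral gives A² · 45·π·a^7/2.
Substituting a = 3.122 gives A² = 0.0000048937, so A = 0.0022122.

A^2 ≈ 0.000004894 nm^(-7)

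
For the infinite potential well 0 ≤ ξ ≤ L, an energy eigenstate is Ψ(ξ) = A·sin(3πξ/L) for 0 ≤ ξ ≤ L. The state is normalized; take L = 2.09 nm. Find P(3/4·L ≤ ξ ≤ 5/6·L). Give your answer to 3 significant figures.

P ≈ 0.136

P = ∫_{3/4·L}^{5/6·L} |Ψ(ξ)|² dξ.
With A² fixed by ∫|Ψ|² = 1, i.e. A² = (L/2)^(−1), substitute and integrate.
Let u = ξ/L; then A² and the length scale cancel, so P = ∫_{3/4}^{5/6} sin(3·π·u)^2 du ÷ ∫_{0}^{1} sin(3·π·u)^2 du.
With ∫ sin(3·π·u)^2 du = u/2 - sin(6·π·u)/(12·π) + C, the region integral is 1/(12·π) + 1/24 and the full one is 1/2.
Evaluating gives P = (2 + π)/(12·π).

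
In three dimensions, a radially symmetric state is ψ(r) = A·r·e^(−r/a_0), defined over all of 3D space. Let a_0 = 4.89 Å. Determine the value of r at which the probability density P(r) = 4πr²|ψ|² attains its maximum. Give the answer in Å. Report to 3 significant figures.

Differentiate P(r) = 4πr²|ψ|² with respect to r and set to zero.
This gives r = 2·a_0.
With a_0 = 4.89, the most probable radial distance is 9.780 Å.

r ≈ 9.78 Å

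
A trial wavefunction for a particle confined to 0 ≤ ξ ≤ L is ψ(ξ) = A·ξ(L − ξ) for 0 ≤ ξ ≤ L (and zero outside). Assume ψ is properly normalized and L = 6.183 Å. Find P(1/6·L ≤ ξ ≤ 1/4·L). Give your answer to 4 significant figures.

The probability is P = ∫ |ψ|² dξ over [1/6·L, 1/4·L].
Since A² = 1/(L^5/30), this is the region integral divided by the full normalization integral.
Let u = ξ/L; then A² and the length scale cancel, so P = ∫_{1/6}^{1/4} u^2·(1 - u)^2 du ÷ ∫_{0}^{1} u^2·(1 - u)^2 du.
With ∫ u^2·(1 - u)^2 du = u^3·(6·u^2 - 15·u + 10)/30 + C, the region integral is ≈ 0.00226739 and the full one is 1/30.
This works out to P = 0.068022.

P ≈ 0.06802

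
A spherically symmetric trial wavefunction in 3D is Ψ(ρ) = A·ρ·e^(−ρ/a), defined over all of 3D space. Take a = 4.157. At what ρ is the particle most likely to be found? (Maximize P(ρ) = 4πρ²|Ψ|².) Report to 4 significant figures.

ρ ≈ 8.314

Differentiate P(ρ) = 4πρ²|Ψ|² with respect to ρ and set to zero.
Solving yields ρ = 2·a.
With a = 4.157, the most probable radial distance is 8.3140.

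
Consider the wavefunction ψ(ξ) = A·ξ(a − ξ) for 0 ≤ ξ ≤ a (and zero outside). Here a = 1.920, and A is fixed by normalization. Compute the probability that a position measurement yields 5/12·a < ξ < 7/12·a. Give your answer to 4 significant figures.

P ≈ 0.3068

P = ∫_{5/12·a}^{7/12·a} |ψ(ξ)|² dξ.
The normalization integral ∫|ψ|²dξ over the whole domain equals a^5/30·A², and A² cancels in the ratio.
Substituting u = ξ/a, A² and the length scale cancel in the ratio: P = ∫_{5/12}^{7/12} u^2·(1 - u)^2 du / ∫_{0}^{1} u^2·(1 - u)^2 du.
Using ∫ u^2·(1 - u)^2 du = u^3·(6·u^2 - 15·u + 10)/30, the numerator is ≈ 0.0102254 and the denominator is 1/30.
Taking the ratio, P = 0.30676.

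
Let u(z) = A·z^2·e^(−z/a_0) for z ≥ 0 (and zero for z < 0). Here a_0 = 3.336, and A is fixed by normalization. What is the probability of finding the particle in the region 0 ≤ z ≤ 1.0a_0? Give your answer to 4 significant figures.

P ≈ 0.05265

The probability is P = ∫ |u|² dz over [0, 1.0a_0].
The normalization integral ∫|u|²dz over the whole domain equals 3·a_0^5/4·A², and A² cancels in the ratio.
Substituting t = z/a_0, A² and the length scale cancel in the ratio: P = ∫_{0}^{1.0} t^4·e^(-2·t) dt / ∫_{0}^{∞} t^4·e^(-2·t) dt.
With ∫ t^4·e^(-2·t) dt = -(t^4/2 + t^3 + 3·t^2/2 + 3·t/2 + 3/4)·e^(-2·t) + C, the region integral is 3/4 - 21·e^(-2)/4 and the full one is 3/4.
Taking the ratio, P = 0.052653.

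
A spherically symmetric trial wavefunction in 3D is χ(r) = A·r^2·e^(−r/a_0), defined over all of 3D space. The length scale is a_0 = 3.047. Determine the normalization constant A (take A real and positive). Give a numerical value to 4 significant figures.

Normalization requires ∫|χ|² 4πr² dr = 1, integrated from 0 to ∞.
In 3D with spherical symmetry the volume element is 4πr² dr.
∫|χ|² 4πr² dr = A²·(45·π·a_0^7/2).
So A² = (45·π·a_0^7/2)^(−1).
Substituting a_0 = 3.047 gives A² = 0.0000058018, so A = 0.0024087.

A ≈ 0.002409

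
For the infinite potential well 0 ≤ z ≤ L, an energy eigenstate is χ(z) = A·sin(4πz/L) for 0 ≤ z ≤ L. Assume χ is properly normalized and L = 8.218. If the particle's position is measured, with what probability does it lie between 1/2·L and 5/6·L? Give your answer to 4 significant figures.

P ≈ 0.2989

|χ|² is the probability density, so P = ∫_{1/2·L}^{5/6·L} |χ|² dz.
The normalization integral ∫|χ|²dz over the whole domain equals L/2·A², and A² cancels in the ratio.
In terms of u = z/L (A² and the length scale cancel between numerator and denominator), P = [∫_{1/2}^{5/6} sin(4·π·u)^2 du] / [∫_{0}^{1} sin(4·π·u)^2 du].
With ∫ sin(4·π·u)^2 du = u/2 - sin(4·π·u)·cos(4·π·u)/(8·π) + C, the region integral is -√(3)/(32·π) + 1/6 and the full one is 1/2.
Taking the ratio, P = (-√(3)/16 + π/3)/π.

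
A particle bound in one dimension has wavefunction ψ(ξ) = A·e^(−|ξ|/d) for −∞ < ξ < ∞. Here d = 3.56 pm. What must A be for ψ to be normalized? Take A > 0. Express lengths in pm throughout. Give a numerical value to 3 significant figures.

A ≈ 0.530 pm^(-1/2)

We need A² ∫|f|² dξ = 1, taking the integral from −∞ to ∞.
∫|ψ|² dξ = A²·(d).
So A² = (d)^(−1).
Plugging in d = 3.56 yields A = 0.5300.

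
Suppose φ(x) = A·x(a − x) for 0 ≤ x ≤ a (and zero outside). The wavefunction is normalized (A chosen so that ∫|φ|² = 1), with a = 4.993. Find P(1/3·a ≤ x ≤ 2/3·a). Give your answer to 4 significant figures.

P = ∫_{1/3·a}^{2/3·a} |φ(x)|² dx.
Since A² = 1/(a^5/30), this is the region integral divided by the full normalization integral.
Substituting u = x/a, A² and the length scale cancel in the ratio: P = ∫_{1/3}^{2/3} u^2·(1 - u)^2 du / ∫_{0}^{1} u^2·(1 - u)^2 du.
Using ∫ u^2·(1 - u)^2 du = u^3·(6·u^2 - 15·u + 10)/30, the numerator is 47/2430 and the denominator is 1/30.
This works out to P = 47/81.

P ≈ 0.5802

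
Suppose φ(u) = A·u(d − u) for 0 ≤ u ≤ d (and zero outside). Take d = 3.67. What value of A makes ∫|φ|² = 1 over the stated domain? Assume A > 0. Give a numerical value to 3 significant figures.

A ≈ 0.212

Require ∫ |φ|² du = 1 over the whole domain.
With φ = A·u(d − u), the integral evaluates to A²·[d^5/30].
Setting this equal to 1 gives A² = 1/(d^5/30).
Plugging in d = 3.67 yields A = 0.2123.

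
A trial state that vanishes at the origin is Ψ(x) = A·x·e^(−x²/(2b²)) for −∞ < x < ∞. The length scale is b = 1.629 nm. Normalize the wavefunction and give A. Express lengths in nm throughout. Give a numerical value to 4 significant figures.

A ≈ 0.5109 nm^(-3/2)

We need A² ∫|f|² dx = 1, taking the integral from −∞ to ∞.
With ∫_{−∞}^{∞} x^(2m) e^(−αx²) dx = (2m−1)!!·√π / (2^m α^(m+1/2)), with Ψ = A·x·e^(−x²/(2b²)), the integral evaluates to A²·[√(π)·b^3/2].
So A² = (√(π)·b^3/2)^(−1).
Substituting b = 1.629 gives A² = 0.26103, so A = 0.51091.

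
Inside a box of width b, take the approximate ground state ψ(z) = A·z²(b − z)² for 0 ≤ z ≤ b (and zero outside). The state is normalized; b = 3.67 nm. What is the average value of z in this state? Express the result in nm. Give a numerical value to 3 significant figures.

The expectation value is the |ψ|²-weighted average of z: ∫ z|ψ|² dz.
Expanding the polynomial and integrating term by term, the ratio of the moment integral to the normalization integral gives ⟨z⟩ = b/2.
Putting b = 3.67 gives 1.835.

⟨z⟩ ≈ 1.84 nm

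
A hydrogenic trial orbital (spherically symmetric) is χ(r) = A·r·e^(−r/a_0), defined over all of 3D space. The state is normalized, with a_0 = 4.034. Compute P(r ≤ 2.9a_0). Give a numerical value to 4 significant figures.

P ≈ 0.6873

P = ∫ |χ|² 4πr² dr over r ≤ 2.9a_0.
A² is fixed by ∫₀^∞ 4πr²|χ|² dr = 1, i.e. A² = (3·π·a_0^5)^(−1).
Let u = r/a_0; then A², 4π and the length scale all cancel, so P = ∫_{0}^{2.9} u^4·e^(-2·u) du ÷ ∫_{0}^{∞} u^4·e^(-2·u) du.
With ∫ u^4·e^(-2·u) du = -(u^4/2 + u^3 + 3·u^2/2 + 3·u/2 + 3/4)·e^(-2·u) + C, the region integral is ≈ 0.515461 and the full one is 3/4.
This evaluates to P = 0.68728.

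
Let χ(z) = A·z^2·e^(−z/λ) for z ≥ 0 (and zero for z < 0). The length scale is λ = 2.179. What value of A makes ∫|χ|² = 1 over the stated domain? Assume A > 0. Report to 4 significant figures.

Require ∫ |χ|² dz = 1 over the whole domain.
Carrying out the integral gives A² · 3·λ^5/4.
Substituting λ = 2.179 gives A² = 0.027143, so A = 0.16475.

A ≈ 0.1648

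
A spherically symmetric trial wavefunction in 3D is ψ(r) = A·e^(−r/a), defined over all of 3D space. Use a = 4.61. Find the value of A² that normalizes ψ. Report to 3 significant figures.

A^2 ≈ 0.00325

The normalization condition is ∫|ψ|² 4πr² dr = 1 from 0 to ∞.
∫|ψ|² 4πr² dr = A²·(π·a^3).
So A² = (π·a^3)^(−1).
Substituting a = 4.61 gives A² = 0.003249, so A = 0.05700.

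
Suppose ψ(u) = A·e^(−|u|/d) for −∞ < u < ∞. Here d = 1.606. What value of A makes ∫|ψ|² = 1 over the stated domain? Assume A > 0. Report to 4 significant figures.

A ≈ 0.7891

The normalization condition is ∫|ψ|² du = 1 from −∞ to ∞.
With ∫₀^∞ u^0 e^(−αu) du = 0!/α^1, the integral (without the A² prefactor) comes out to d.
Setting this equal to 1 gives A² = 1/(d).
Substituting d = 1.606 gives A² = 0.62267, so A = 0.78909.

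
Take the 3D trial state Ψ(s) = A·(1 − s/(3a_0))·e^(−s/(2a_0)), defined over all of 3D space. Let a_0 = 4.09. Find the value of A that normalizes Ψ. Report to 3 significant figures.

The normalization condition is ∫|Ψ|² 4πs² ds = 1 from 0 to ∞.
(Spherical symmetry: dV = 4πs² ds.)
With ∫₀^∞ s^4 e^(−αs) ds = 4!/α^5, with Ψ = A·(1 − s/(3a_0))·e^(−s/(2a_0)), the integral evaluates to A²·[8·π·a_0^3/3].
So A² = (8·π·a_0^3/3)^(−1).
Substituting a_0 = 4.09 gives A² = 0.001745, so A = 0.04177.

A ≈ 0.0418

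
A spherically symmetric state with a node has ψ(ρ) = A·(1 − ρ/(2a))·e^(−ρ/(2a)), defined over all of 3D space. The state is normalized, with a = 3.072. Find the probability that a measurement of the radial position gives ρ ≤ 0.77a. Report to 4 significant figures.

P ≈ 0.02286

With dV = 4πρ²dρ, the probability is ∫|ψ|² dV over ρ ≤ 0.77a.
Normalization gives A² = 1/(8·π·a^3).
In terms of u = ρ/a (A², 4π and the length scale all cancel between numerator and denominator), P = [∫_{0}^{0.77} u^2·(1 - u/2)^2·e^(-u) du] / [∫_{0}^{∞} u^2·(1 - u/2)^2·e^(-u) du].
An antiderivative of u^2·(1 - u/2)^2·e^(-u) is -(u^4/4 + u^2 + 2·u + 2)·e^(-u); evaluating from 0 to 0.77 gives ≈ 0.0457225, while the full integral is 2.
Taking the ratio yields P = 0.022861.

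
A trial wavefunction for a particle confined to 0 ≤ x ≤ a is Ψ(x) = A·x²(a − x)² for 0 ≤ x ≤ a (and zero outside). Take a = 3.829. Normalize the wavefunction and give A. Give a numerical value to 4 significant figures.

Require ∫ |Ψ|² dx = 1 over the whole domain.
Expanding the polynomial and integrating term by term, the integral (without the A² prefactor) comes out to a^9/630.
Setting this equal to 1 gives A² = 1/(a^9/630).
Plugging in a = 3.829 yields A = 0.059674.

A ≈ 0.05967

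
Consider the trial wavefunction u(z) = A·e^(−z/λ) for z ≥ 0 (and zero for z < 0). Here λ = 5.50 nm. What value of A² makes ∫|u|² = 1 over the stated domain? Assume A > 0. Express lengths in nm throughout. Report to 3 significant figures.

Normalization requires ∫|u|² dz = 1, integrated from 0 to ∞.
With ∫₀^∞ z^0 e^(−αz) dz = 0!/α^1, the integral (without the A² prefactor) comes out to λ/2.
Hence A² = 1/[λ/2].
Plugging in λ = 5.50 yields A = 0.6030.

A^2 ≈ 0.364 nm^(-1)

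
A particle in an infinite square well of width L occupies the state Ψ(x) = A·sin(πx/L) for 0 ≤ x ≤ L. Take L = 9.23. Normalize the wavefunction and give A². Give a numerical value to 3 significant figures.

The normalization condition is ∫|Ψ|² dx = 1 from 0 to L.
With ∫₀^L sin²(nπx/L) dx = L/2, the integral (without the A² prefactor) comes out to L/2.
Setting this equal to 1 gives A² = 1/(L/2).
Plugging in L = 9.23 yields A = 0.4655.

A^2 ≈ 0.217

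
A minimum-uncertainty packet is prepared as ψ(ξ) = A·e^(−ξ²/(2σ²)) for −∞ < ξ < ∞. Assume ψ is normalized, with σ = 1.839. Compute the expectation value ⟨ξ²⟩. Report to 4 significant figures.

By definition ⟨ξ²⟩ = ∫ ξ^2 |ψ(ξ)|² dξ.
With ∫_{−∞}^{∞} ξ^(2m) e^(−αξ²) dξ = (2m−1)!!·√π / (2^m α^(m+1/2)), since the A² factors cancel between numerator and denominator, ⟨ξ²⟩ = σ^2/2.
With σ = 1.839, ⟨ξ^2⟩ = 1.6910.

⟨ξ^2⟩ ≈ 1.691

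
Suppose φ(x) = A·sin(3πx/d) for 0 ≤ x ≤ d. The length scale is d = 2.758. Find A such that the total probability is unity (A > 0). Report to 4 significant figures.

Normalization requires ∫|φ|² dx = 1, integrated from 0 to d.
With ∫₀^d sin²(nπx/d) dx = d/2, the integral (without the A² prefactor) comes out to d/2.
So A² = (d/2)^(−1).
Substituting d = 2.758 gives A² = 0.72516, so A = 0.85157.

A ≈ 0.8516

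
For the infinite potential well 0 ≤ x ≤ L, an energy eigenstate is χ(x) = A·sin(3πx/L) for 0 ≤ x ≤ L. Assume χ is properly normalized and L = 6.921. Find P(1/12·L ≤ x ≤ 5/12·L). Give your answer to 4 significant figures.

P = ∫_{1/12·L}^{5/12·L} |χ(x)|² dx.
With A² fixed by ∫|χ|² = 1, i.e. A² = (L/2)^(−1), substitute and integrate.
Substituting u = x/L, A² and the length scale cancel in the ratio: P = ∫_{1/12}^{5/12} sin(3·π·u)^2 du / ∫_{0}^{1} sin(3·π·u)^2 du.
An antiderivative of sin(3·π·u)^2 is u/2 - sin(6·π·u)/(12·π); evaluating from 1/12 to 5/12 gives 1/6, while the full integral is 1/2.
Evaluating gives P = 1/3.

P ≈ 0.3333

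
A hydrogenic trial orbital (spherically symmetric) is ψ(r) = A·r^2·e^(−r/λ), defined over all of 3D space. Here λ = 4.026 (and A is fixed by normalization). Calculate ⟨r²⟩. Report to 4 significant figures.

⟨r²⟩ = ∫ r^2 |ψ|² 4πr² dr over the full domain.
With ∫₀^∞ r^8 e^(−αr) dr = 8!/α^9, evaluating both integrals, ⟨r²⟩ = 14·λ^2.
Putting λ = 4.026 gives 226.92.

⟨r^2⟩ ≈ 226.9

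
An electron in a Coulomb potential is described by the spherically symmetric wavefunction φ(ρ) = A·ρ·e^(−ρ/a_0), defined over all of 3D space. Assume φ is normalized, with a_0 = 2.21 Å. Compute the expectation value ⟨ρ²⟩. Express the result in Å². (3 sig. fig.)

By definition ⟨ρ²⟩ = ∫ ρ^2 |φ(ρ)|² 4πρ² dρ.
Evaluating both integrals, ⟨ρ²⟩ = 15·a_0^2/2.
Putting a_0 = 2.21 gives 36.63.

⟨ρ^2⟩ ≈ 36.6 Å^2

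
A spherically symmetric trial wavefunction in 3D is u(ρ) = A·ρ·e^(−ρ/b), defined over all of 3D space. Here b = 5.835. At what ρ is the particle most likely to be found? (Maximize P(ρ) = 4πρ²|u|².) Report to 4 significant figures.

The maximum of P(ρ) = 4πρ²|u|² occurs where its derivative vanishes.
This gives ρ = 2·b.
With b = 5.835, the most probable radial distance is 11.670.

ρ ≈ 11.67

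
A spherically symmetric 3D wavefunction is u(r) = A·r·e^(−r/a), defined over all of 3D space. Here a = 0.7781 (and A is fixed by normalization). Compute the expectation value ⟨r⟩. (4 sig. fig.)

⟨r⟩ ≈ 1.945

By definition ⟨r⟩ = ∫ r |u(r)|² 4πr² dr.
Recall ∫₀^∞ r^m e^(−r/β) dr = m!·β^(m+1), the ratio of the moment integral to the normalization integral gives ⟨r⟩ = 5·a/2.
With a = 0.7781, ⟨r⟩ = 1.9453.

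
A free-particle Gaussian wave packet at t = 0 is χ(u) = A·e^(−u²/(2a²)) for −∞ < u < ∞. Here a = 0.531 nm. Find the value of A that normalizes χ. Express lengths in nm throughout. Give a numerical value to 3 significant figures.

A ≈ 1.03 nm^(-1/2)

We need A² ∫|f|² du = 1, taking the integral from −∞ to ∞.
Carrying out the integral gives A² · √(π)·a.
Setting this equal to 1 gives A² = 1/(√(π)·a).
Plugging in a = 0.531 yields A = 1.031.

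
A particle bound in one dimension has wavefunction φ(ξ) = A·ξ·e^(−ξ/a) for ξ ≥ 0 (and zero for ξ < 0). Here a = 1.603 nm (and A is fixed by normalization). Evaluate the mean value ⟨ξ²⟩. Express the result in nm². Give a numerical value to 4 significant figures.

The expectation value is the |φ|²-weighted average of ξ^2: ∫ ξ^2|φ|² dξ.
Using ∫₀^∞ ξⁿ e^(−αξ) dξ = n!/αⁿ⁺¹, evaluating both integrals, ⟨ξ²⟩ = 3·a^2.
With a = 1.603, ⟨ξ^2⟩ = 7.7088.

⟨ξ^2⟩ ≈ 7.709 nm^2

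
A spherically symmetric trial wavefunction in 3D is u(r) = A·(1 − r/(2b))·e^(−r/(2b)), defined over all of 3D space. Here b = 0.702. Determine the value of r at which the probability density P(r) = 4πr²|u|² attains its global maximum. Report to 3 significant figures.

r ≈ 3.68

Differentiate P(r) = 4πr²|u|² with respect to r and set to zero.
This gives r = b·(√(5) + 3).
With b = 0.702, the most probable radial distance is 3.676.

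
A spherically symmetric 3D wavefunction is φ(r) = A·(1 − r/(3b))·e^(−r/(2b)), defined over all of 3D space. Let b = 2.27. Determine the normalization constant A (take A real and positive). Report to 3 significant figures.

A ≈ 0.101

We need A² ∫|f|² 4πr² dr = 1, taking the integral from 0 to ∞.
(Spherical symmetry: dV = 4πr² dr.)
With φ = A·(1 − r/(3b))·e^(−r/(2b)), the integral evaluates to A²·[8·π·b^3/3].
Setting this equal to 1 gives A² = 1/(8·π·b^3/3).
Plugging in b = 2.27 yields A = 0.1010.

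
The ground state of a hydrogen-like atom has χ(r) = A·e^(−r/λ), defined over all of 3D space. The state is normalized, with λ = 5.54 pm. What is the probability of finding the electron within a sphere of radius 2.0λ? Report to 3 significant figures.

Integrate the radial probability density 4πr²|χ|² over r ≤ 2.0λ.
Normalization gives A² = 1/(π·λ^3).
Substituting u = r/λ, A², 4π and the length scale all cancel in the ratio: P = ∫_{0}^{2.0} u^2·e^(-2·u) du / ∫_{0}^{∞} u^2·e^(-2·u) du.
Using ∫ u^2·e^(-2·u) du = -(2·u^2 + 2·u + 1)·e^(-2·u)/4, the numerator is 1/4 - 13·e^(-4)/4 and the denominator is 1/4.
This evaluates to P = 0.7619.

P ≈ 0.762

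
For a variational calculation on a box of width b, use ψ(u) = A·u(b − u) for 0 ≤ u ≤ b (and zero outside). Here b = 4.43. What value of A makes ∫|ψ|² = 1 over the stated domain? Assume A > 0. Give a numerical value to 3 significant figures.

A ≈ 0.133

The normalization condition is ∫|ψ|² du = 1 from 0 to b.
The integral (without the A² prefactor) comes out to b^5/30.
So A² = (b^5/30)^(−1).
With b = 4.43: A² = 0.01758 and A = 0.1326.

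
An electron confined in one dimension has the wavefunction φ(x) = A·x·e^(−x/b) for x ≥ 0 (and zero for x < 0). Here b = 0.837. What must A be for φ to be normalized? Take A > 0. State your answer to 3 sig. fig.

Require ∫ |φ|² dx = 1 over the whole domain.
The integral (without the A² prefactor) comes out to b^3/4.
Hence A² = 1/[b^3/4].
With b = 0.837: A² = 6.822 and A = 2.612.

A ≈ 2.61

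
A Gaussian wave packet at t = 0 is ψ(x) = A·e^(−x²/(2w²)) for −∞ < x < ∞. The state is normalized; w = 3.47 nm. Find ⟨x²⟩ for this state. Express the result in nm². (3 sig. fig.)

By definition ⟨x²⟩ = ∫ x^2 |ψ(x)|² dx.
Using the Gaussian integral ∫_{−∞}^{∞} e^(−αx²) dx = √(π/α), since the A² factors cancel between numerator and denominator, ⟨x²⟩ = w^2/2.
Putting w = 3.47 gives 6.020.

⟨x^2⟩ ≈ 6.02 nm^2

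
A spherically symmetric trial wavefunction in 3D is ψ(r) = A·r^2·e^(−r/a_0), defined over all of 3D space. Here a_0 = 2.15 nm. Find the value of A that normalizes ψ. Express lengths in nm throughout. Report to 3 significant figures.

A ≈ 0.00816 nm^(-7/2)

We need A² ∫|f|² 4πr² dr = 1, taking the integral from 0 to ∞.
(Spherical symmetry: dV = 4πr² dr.)
The integral (without the A² prefactor) comes out to 45·π·a_0^7/2.
With a_0 = 2.15: A² = 0.00006662 and A = 0.008162.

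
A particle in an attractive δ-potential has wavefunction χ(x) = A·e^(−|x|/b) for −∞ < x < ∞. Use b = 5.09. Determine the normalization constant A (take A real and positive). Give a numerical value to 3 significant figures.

We need A² ∫|f|² dx = 1, taking the integral from −∞ to ∞.
With ∫₀^∞ x^0 e^(−αx) dx = 0!/α^1, the integral (without the A² prefactor) comes out to b.
Setting this equal to 1 gives A² = 1/(b).
Plugging in b = 5.09 yields A = 0.4432.

A ≈ 0.443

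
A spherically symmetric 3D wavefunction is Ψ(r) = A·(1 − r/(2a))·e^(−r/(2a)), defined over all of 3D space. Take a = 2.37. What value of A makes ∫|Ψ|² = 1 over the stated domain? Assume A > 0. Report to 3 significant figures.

Require ∫ |Ψ|² 4πr² dr = 1 over the whole domain.
Using ∫₀^∞ rⁿ e^(−αr) dr = n!/αⁿ⁺¹, the integral (without the A² prefactor) comes out to 8·π·a^3.
Setting this equal to 1 gives A² = 1/(8·π·a^3).
Substituting a = 2.37 gives A² = 0.002989, so A = 0.05467.

A ≈ 0.0547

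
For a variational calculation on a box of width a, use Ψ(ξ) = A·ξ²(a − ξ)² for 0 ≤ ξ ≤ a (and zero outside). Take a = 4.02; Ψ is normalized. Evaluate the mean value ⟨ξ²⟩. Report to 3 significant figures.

⟨ξ^2⟩ ≈ 4.41

⟨ξ²⟩ = ∫ ξ^2 |Ψ|² dξ over the full domain.
Evaluating both integrals, ⟨ξ²⟩ = 3·a^2/11.
With a = 4.02, ⟨ξ^2⟩ = 4.407.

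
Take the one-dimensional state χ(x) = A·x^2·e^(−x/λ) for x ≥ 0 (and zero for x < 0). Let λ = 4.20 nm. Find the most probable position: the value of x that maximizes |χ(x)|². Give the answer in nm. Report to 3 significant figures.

x ≈ 8.40 nm

The maximum of |χ(x)|² occurs where its derivative vanishes.
This gives x = 2·λ.
With λ = 4.20, the most probable position is 8.400 nm.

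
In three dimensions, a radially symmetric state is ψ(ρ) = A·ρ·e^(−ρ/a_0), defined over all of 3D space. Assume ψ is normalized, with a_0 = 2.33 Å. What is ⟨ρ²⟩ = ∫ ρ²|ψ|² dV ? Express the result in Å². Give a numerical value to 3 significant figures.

⟨ρ^2⟩ ≈ 40.7 Å^2

By definition ⟨ρ²⟩ = ∫ ρ^2 |ψ(ρ)|² 4πρ² dρ.
The ratio of the moment integral to the normalization integral gives ⟨ρ²⟩ = 15·a_0^2/2.
Putting a_0 = 2.33 gives 40.72.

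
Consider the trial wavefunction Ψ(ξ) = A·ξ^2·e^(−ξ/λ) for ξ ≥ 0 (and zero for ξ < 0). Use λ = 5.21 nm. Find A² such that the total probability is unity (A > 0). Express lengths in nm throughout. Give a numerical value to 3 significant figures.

A^2 ≈ 0.000347 nm^(-5)

Normalization requires ∫|Ψ|² dξ = 1, integrated from 0 to ∞.
∫|Ψ|² dξ = A²·(3·λ^5/4).
Setting this equal to 1 gives A² = 1/(3·λ^5/4).
With λ = 5.21: A² = 0.0003473 and A = 0.01864.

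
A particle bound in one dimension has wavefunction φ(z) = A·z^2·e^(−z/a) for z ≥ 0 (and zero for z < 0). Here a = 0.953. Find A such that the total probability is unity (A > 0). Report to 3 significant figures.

A ≈ 1.30

The normalization condition is ∫|φ|² dz = 1 from 0 to ∞.
The integral (without the A² prefactor) comes out to 3·a^5/4.
Setting this equal to 1 gives A² = 1/(3·a^5/4).
With a = 0.953: A² = 1.696 and A = 1.302.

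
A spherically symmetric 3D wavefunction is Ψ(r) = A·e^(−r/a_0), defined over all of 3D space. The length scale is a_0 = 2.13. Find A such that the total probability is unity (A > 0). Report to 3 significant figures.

The normalization condition is ∫|Ψ|² 4πr² dr = 1 from 0 to ∞.
In 3D with spherical symmetry the volume element is 4πr² dr.
Using ∫₀^∞ rⁿ e^(−αr) dr = n!/αⁿ⁺¹, with Ψ = A·e^(−r/a_0), the integral evaluates to A²·[π·a_0^3].
Hence A² = 1/[π·a_0^3].
With a_0 = 2.13: A² = 0.03294 and A = 0.1815.

A ≈ 0.181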